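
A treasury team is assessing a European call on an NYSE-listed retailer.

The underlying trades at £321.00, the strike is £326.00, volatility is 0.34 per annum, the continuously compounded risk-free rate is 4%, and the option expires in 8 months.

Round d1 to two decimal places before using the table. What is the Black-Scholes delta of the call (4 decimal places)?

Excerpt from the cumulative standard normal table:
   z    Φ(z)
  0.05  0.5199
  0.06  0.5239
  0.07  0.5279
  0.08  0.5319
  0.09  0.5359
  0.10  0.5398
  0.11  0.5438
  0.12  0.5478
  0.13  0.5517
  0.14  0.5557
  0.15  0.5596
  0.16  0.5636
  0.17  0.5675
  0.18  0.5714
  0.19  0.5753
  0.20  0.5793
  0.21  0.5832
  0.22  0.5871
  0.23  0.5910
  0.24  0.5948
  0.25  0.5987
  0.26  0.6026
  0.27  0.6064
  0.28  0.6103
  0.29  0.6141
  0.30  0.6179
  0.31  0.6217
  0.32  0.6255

0.5714

σ√T = 0.34 × 0.8165 = 0.2776
d₁ = [ln(321/326) + (0.04 + 0.34²/2)·0.6667] / 0.2776 = [-0.0155 + 0.0652] / 0.2776 = 0.1792 ≈ 0.18
N(d₁) = N(0.18) = 0.5714
Δ_call = N(d₁) = 0.5714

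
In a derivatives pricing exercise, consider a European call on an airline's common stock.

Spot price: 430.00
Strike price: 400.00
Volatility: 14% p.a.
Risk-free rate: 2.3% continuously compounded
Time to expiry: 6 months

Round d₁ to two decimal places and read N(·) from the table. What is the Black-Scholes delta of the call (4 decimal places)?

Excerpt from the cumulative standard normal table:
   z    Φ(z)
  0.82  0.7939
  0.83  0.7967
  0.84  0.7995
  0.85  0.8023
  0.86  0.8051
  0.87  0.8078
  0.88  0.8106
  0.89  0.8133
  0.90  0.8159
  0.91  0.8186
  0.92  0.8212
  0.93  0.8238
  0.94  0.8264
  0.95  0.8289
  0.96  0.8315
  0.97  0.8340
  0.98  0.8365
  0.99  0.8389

σ√T = 0.14 × 0.7071 = 0.0990
d₁ = [ln(430/400) + (0.023 + 0.14²/2)·0.5] / 0.0990 = [0.0723 + 0.0164] / 0.0990 = 0.8962 → 0.90
N(d₁) = N(0.90) = 0.8159
Δ_call = N(d₁) = 0.8159

0.8159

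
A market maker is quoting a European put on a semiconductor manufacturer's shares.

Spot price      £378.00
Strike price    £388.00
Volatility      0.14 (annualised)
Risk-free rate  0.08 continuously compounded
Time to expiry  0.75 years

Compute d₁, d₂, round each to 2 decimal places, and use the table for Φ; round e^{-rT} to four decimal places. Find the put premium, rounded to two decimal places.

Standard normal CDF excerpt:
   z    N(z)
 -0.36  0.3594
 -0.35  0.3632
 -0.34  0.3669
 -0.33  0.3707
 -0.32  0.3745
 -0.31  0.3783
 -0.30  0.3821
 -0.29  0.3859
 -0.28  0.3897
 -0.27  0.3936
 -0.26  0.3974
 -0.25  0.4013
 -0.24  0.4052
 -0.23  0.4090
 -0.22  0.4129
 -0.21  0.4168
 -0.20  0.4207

£12.19

T = 0.75;  σ√T = 0.1212
ln(S/K) + (r + σ²/2)T = ln(378/388) + (0.08 + 0.14²/2)·0.75 = -0.0261 + 0.0674 = 0.0412
d₁ = 0.0412 / 0.1212 = 0.3401 → 0.34
d₂ = d₁ − σ√T = 0.3401 − 0.1212 = 0.2189 → 0.22
exp(−rT) = exp(−0.08·0.75) = 0.9418
P = 388·0.9418·N(-0.22) − 378·N(-0.34) = 388·0.9418·0.4129 − 378·0.3669 = 150.8813 − 138.6882 = 12.1931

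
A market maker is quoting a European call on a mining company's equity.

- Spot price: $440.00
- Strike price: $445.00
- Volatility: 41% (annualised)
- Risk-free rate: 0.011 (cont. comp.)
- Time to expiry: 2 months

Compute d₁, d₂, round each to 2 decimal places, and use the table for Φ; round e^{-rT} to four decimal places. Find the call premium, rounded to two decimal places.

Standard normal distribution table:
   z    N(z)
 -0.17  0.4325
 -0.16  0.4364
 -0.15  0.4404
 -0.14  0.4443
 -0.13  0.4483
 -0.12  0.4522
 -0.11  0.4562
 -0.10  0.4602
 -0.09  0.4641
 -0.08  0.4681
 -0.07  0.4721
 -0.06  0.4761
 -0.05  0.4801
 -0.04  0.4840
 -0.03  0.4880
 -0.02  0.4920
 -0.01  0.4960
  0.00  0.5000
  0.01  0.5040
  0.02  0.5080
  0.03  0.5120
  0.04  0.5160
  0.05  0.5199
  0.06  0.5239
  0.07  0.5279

$27.92

T = 0.1667;  σ√T = 0.1674
d₁ = [ln(440/445) + (0.011 + 0.41²/2)·0.1667] / 0.1674 = [-0.0113 + 0.0158] / 0.1674 = 0.0271 ≈ 0.03
d₂ = d₁ − σ√T = 0.0271 − 0.1674 = -0.1402 ≈ -0.14
exp(−rT) = exp(−0.011·0.1667) = 0.9982
C = 440·N(0.03) − 445·0.9982·N(-0.14) = 440·0.5120 − 445·0.9982·0.4443 = 225.2800 − 197.3576 = 27.9224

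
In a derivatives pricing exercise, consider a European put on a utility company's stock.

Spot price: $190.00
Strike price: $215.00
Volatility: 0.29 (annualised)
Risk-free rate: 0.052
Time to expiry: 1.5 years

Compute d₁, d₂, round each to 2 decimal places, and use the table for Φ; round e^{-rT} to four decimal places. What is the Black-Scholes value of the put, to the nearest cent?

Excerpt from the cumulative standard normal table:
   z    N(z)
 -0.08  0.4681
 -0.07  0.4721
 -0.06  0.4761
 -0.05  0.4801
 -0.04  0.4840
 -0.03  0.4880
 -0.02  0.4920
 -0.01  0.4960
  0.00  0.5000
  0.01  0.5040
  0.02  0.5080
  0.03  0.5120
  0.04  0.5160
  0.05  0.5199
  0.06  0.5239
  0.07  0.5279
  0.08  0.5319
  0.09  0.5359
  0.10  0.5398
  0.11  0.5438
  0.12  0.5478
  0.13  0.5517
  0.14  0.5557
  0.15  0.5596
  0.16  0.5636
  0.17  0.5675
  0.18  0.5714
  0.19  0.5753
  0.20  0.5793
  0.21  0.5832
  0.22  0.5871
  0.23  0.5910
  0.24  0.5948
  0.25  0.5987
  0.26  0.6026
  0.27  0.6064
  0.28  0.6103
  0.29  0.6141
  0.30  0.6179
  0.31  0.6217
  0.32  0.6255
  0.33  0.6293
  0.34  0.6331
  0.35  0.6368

$32.42

T = 1.5;  σ√T = 0.3552
d₁ = [ln(190/215) + (0.052 + ½·0.29²)·1.5] / (σ√T) = (-0.1236 + 0.1411) / 0.3552 = 0.0492 → 0.05
d₂ = 0.0492 − 0.3552 = -0.3060 → -0.31
exp(−rT) = exp(−0.052·1.5) = 0.9250
N(−d₂) = N(0.31) = 0.6217;  N(−d₁) = N(-0.05) = 0.4801
P = 215·0.9250·0.6217 − 190·0.4801 = 123.6406 − 91.2190 = 32.4216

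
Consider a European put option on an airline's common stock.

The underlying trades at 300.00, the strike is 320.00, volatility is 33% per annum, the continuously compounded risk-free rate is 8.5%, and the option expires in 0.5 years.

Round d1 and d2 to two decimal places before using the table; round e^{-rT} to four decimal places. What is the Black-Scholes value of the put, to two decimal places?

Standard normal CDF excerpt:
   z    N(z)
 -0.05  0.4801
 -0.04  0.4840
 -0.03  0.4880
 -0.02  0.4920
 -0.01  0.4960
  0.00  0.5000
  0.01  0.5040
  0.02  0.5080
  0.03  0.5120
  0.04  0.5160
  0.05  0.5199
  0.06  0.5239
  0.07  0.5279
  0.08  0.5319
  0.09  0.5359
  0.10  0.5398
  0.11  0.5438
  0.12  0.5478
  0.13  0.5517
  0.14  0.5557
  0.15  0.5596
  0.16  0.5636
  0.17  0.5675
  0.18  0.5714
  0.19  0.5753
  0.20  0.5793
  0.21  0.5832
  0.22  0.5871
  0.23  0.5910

T = 0.5;  σ√T = 0.2333
d₁ = [ln(300/320) + (0.085 + ½·0.33²)·0.5] / (σ√T) = (-0.0645 + 0.0697) / 0.2333 = 0.0222 ≈ 0.02
d₂ = 0.0222 − 0.2333 = -0.2111 ≈ -0.21
e^(−rT) = e^(−0.085·0.5) = 0.9584
P = 320·0.9584·N(0.21) − 300·N(-0.02) = 320·0.9584·0.5832 − 300·0.4920 = 178.8604 − 147.6000 = 31.2604

31.26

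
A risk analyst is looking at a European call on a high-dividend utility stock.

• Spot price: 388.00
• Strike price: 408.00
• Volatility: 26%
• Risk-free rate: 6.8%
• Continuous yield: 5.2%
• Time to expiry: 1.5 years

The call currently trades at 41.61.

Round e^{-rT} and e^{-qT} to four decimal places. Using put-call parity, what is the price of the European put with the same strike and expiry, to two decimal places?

exp(−qT) = exp(−0.052·1.5) = 0.9250;  exp(−rT) = exp(−0.068·1.5) = 0.9030
Put-call parity: C − P = S·e^(−qT) − K·e^(−rT) = 388·0.9250 − 408·0.9030 = 358.9000 − 368.4240 = -9.5240
P = C − (C − P) = 41.61 − (-9.5240) = 51.1340

51.13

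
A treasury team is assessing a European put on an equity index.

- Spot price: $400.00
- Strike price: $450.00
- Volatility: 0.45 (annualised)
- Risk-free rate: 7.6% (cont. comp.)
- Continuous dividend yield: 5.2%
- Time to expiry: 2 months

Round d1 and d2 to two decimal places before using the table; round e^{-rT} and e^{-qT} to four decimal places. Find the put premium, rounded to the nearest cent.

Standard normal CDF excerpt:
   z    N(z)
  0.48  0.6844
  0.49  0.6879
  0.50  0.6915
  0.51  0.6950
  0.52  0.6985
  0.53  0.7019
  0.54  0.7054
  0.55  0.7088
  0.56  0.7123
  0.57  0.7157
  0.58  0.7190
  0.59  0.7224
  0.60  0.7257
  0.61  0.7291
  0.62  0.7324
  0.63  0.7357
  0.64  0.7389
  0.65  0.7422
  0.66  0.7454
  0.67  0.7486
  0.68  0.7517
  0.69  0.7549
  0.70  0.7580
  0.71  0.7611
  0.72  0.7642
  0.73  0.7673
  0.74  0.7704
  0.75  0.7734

σ√T = 0.45·√0.1667 = 0.1837
ln(S/K) + (r − q + σ²/2)T = ln(400/450) + (0.076 − 0.052 + 0.45²/2)·0.1667 = -0.1178 + 0.0209 = -0.0969
d₁ = -0.0969 / 0.1837 = -0.5275 → -0.53
d₂ = d₁ − σ√T = -0.5275 − 0.1837 = -0.7112 → -0.71
e^(−qT) = e^(−0.052·0.1667) = 0.9914;  e^(−rT) = e^(−0.076·0.1667) = 0.9874
N(−d₂) = N(0.71) = 0.7611;  N(−d₁) = N(0.53) = 0.7019
P = 450·0.9874·0.7611 − 400·0.9914·0.7019 = 338.1796 − 278.3455 = 59.8341

$59.83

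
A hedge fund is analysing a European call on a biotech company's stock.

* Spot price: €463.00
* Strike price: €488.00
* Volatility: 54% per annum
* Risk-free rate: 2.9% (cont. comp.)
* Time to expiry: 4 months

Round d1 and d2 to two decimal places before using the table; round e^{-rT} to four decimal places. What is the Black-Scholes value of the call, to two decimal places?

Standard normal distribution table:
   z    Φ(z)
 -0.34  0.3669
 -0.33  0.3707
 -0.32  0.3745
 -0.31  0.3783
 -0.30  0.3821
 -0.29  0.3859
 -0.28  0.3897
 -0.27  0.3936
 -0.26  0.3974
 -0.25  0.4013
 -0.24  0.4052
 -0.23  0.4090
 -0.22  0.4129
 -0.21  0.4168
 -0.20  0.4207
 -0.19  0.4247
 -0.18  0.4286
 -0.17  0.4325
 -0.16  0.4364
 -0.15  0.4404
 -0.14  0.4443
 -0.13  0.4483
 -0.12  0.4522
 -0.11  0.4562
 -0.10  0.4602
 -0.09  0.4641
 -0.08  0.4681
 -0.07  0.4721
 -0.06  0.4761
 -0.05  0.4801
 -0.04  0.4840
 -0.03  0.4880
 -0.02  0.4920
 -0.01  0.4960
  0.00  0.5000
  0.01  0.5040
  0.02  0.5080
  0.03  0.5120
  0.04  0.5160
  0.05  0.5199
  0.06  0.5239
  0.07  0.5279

σ√T = 0.54 × 0.5774 = 0.3118
d₁ = [ln(463/488) + (0.029 + ½·0.54²)·0.3333] / (σ√T) = (-0.0526 + 0.0583) / 0.3118 = 0.0182 ⇒ 0.02
d₂ = 0.0182 − 0.3118 = -0.2936 ⇒ -0.29
e^(−rT) = e^(−0.029·0.3333) = 0.9904
N(d₁) = N(0.02) = 0.5080;  N(d₂) = N(-0.29) = 0.3859
C = 463·0.5080 − 488·0.9904·0.3859 = 235.2040 − 186.5113 = 48.6927

€48.69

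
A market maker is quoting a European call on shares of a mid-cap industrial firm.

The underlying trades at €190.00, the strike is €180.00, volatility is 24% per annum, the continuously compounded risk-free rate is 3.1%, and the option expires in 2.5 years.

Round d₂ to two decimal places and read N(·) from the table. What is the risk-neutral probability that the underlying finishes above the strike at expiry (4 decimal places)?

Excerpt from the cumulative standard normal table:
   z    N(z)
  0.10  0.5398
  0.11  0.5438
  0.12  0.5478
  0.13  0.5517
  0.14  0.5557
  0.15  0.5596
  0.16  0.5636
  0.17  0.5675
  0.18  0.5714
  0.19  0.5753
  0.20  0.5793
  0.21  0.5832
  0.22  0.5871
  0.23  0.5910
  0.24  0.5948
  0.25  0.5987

T = 2.5;  σ√T = 0.3795
ln(S/K) + (r + σ²/2)T = ln(190/180) + (0.031 + 0.24²/2)·2.5 = 0.0541 + 0.1495 = 0.2036
d₁ = 0.2036 / 0.3795 = 0.5364 which rounds to 0.54
d₂ = d₁ − σ√T = 0.5364 − 0.3795 = 0.1570 which rounds to 0.16
Risk-neutral Pr[S_T > K] = N(d₂) = N(0.16) = 0.5636

0.5636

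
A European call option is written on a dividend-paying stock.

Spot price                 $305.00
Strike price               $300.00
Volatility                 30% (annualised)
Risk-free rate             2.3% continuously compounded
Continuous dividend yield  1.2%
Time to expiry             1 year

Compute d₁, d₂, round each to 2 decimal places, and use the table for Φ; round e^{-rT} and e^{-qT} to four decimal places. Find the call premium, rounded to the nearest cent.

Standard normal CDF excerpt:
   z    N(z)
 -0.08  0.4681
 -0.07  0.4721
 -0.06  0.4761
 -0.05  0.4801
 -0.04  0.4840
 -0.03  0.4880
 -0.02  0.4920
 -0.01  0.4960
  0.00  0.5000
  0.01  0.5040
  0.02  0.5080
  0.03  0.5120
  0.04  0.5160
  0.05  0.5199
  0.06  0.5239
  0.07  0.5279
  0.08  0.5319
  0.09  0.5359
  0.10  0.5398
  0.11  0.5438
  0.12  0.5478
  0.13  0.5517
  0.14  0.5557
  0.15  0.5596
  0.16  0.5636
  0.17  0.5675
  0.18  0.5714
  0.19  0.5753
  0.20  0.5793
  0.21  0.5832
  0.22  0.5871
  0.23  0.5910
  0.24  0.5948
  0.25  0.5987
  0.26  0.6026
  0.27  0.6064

$39.67

T = 1;  σ√T = 0.3000
d₁ = [ln(305/300) + (0.023 − 0.012 + ½·0.3²)·1] / (σ√T) = (0.0165 + 0.0560) / 0.3000 = 0.2418 → 0.24
d₂ = 0.2418 − 0.3000 = -0.0582 → -0.06
e^(−qT) = e^(−0.012·1) = 0.9881;  e^(−rT) = e^(−0.023·1) = 0.9773
C = 305·0.9881·N(0.24) − 300·0.9773·N(-0.06) = 305·0.9881·0.5948 − 300·0.9773·0.4761 = 179.2552 − 139.5878 = 39.6674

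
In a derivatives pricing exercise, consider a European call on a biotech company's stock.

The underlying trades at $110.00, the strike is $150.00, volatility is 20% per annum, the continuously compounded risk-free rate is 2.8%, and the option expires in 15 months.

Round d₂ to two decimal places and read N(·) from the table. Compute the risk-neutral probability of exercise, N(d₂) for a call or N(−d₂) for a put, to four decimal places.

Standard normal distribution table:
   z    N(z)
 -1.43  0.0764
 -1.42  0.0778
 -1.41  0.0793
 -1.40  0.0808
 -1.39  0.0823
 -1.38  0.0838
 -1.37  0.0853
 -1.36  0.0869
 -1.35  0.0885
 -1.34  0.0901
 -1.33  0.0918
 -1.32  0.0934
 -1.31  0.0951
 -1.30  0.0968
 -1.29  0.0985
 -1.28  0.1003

0.0901

T = 1.25;  σ√T = 0.2236
ln(S/K) + (r + σ²/2)T = ln(110/150) + (0.028 + 0.2²/2)·1.25 = -0.3102 + 0.0600 = -0.2502
d₁ = -0.2502 / 0.2236 = -1.1187 ≈ -1.12
d₂ = d₁ − σ√T = -1.1187 − 0.2236 = -1.3423 ≈ -1.34
Pr(exercise) under Q = N(d₂) = 0.0901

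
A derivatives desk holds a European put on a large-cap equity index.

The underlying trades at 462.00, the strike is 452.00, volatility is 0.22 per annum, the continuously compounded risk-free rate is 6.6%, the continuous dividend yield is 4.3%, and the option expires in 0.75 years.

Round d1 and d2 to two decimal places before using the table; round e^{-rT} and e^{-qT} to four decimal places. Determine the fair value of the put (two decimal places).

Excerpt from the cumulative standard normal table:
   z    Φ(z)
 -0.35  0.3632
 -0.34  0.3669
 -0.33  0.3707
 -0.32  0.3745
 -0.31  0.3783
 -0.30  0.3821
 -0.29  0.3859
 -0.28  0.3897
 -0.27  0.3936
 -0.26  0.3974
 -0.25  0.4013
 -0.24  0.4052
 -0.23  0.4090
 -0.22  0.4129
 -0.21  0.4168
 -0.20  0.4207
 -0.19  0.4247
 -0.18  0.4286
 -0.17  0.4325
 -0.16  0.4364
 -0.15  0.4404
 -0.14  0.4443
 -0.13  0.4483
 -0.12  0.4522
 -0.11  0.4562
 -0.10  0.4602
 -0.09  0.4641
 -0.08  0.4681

σ√T = 0.22·√0.75 = 0.1905
d₁ = [ln(462/452) + (0.066 − 0.043 + 0.22²/2)·0.75] / 0.1905 = [0.0219 + 0.0354] / 0.1905 = 0.3007 ⇒ 0.30
d₂ = d₁ − σ√T = 0.3007 − 0.1905 = 0.1101 ⇒ 0.11
exp(−qT) = exp(−0.043·0.75) = 0.9683;  exp(−rT) = exp(−0.066·0.75) = 0.9517
N(−d₂) = N(-0.11) = 0.4562;  N(−d₁) = N(-0.30) = 0.3821
P = 452·0.9517·0.4562 − 462·0.9683·0.3821 = 196.2428 − 170.9342 = 25.3086

25.31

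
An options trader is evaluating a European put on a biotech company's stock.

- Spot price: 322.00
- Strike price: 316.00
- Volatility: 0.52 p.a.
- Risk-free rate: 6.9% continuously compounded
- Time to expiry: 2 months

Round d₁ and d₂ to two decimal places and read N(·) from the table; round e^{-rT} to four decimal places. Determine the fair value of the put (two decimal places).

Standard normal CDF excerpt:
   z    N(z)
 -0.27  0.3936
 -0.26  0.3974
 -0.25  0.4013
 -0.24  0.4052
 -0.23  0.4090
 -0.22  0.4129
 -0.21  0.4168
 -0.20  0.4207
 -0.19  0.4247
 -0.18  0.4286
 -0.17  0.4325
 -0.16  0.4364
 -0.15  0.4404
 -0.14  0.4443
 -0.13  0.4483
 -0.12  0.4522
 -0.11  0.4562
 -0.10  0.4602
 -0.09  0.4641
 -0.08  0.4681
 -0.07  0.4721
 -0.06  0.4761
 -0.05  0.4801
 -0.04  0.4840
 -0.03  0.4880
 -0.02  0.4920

21.98

σ√T = 0.52 × 0.4082 = 0.2123
ln(S/K) + (r + σ²/2)T = ln(322/316) + (0.069 + 0.52²/2)·0.1667 = 0.0188 + 0.0340 = 0.0528
d₁ = 0.0528 / 0.2123 = 0.2489 ≈ 0.25
d₂ = d₁ − σ√T = 0.2489 − 0.2123 = 0.0366 ≈ 0.04
e^(−rT) = e^(−0.069·0.1667) = 0.9886
N(−d₂) = N(-0.04) = 0.4840;  N(−d₁) = N(-0.25) = 0.4013
P = 316·0.9886·0.4840 − 322·0.4013 = 151.2004 − 129.2186 = 21.9818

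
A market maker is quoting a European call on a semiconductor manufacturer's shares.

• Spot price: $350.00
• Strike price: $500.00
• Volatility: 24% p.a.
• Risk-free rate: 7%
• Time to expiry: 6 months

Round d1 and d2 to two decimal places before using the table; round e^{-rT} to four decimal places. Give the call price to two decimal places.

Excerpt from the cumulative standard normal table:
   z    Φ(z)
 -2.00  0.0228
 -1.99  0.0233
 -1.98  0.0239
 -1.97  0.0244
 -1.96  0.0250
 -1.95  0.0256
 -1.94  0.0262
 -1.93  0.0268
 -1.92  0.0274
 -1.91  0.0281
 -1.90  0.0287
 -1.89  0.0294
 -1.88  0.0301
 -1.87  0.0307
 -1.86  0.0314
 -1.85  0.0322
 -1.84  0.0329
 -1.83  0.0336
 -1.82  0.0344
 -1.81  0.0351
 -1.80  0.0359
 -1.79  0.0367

$0.75

σ√T = 0.24 × 0.7071 = 0.1697
d₁ = [ln(350/500) + (0.07 + ½·0.24²)·0.5] / (σ√T) = (-0.3567 + 0.0494) / 0.1697 = -1.8106 → -1.81
d₂ = -1.8106 − 0.1697 = -1.9803 → -1.98
exp(−rT) = exp(−0.07·0.5) = 0.9656
C = 350·N(-1.81) − 500·0.9656·N(-1.98) = 350·0.0351 − 500·0.9656·0.0239 = 12.2850 − 11.5389 = 0.7461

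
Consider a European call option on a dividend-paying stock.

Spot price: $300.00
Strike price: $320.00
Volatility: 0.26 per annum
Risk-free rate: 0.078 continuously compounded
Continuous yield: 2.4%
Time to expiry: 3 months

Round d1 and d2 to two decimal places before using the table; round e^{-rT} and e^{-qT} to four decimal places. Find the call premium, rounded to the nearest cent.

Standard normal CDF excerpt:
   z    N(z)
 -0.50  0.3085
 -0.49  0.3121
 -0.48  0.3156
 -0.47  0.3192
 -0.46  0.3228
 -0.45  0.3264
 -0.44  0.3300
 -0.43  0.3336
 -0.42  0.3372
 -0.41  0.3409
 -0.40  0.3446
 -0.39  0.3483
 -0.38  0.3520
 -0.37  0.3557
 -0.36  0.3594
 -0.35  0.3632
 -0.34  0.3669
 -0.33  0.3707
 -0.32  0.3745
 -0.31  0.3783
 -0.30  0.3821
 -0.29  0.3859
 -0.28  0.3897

$9.24

T = 0.25;  σ√T = 0.1300
d₁ = [ln(300/320) + (0.078 − 0.024 + 0.26²/2)·0.25] / 0.1300 = [-0.0645 + 0.0220] / 0.1300 = -0.3276 ⇒ -0.33
d₂ = d₁ − σ√T = -0.3276 − 0.1300 = -0.4576 ⇒ -0.46
exp(−qT) = exp(−0.024·0.25) = 0.9940;  exp(−rT) = exp(−0.078·0.25) = 0.9807
C = 300·0.9940·N(-0.33) − 320·0.9807·N(-0.46) = 300·0.9940·0.3707 − 320·0.9807·0.3228 = 110.5427 − 101.3024 = 9.2404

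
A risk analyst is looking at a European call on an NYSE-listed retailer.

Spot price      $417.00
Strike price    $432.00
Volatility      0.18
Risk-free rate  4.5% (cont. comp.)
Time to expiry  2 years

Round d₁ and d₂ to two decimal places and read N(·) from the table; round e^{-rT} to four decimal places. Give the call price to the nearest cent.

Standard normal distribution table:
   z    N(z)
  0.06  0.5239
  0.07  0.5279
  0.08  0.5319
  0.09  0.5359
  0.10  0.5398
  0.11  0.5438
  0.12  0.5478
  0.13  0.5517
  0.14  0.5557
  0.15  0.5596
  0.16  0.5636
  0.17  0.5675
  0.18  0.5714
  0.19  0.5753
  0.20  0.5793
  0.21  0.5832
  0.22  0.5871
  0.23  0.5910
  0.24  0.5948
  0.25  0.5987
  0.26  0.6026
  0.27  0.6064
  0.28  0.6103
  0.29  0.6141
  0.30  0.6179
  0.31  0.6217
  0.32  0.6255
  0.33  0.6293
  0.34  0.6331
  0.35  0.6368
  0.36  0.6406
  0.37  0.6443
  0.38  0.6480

$52.43

T = 2;  σ√T = 0.2546
ln(S/K) + (r + σ²/2)T = ln(417/432) + (0.045 + 0.18²/2)·2 = -0.0353 + 0.1224 = 0.0871
d₁ = 0.0871 / 0.2546 = 0.3420 which rounds to 0.34
d₂ = d₁ − σ√T = 0.3420 − 0.2546 = 0.0874 which rounds to 0.09
e^(−rT) = e^(−0.045·2) = 0.9139
C = 417·N(0.34) − 432·0.9139·N(0.09) = 417·0.6331 − 432·0.9139·0.5359 = 264.0027 − 211.5759 = 52.4268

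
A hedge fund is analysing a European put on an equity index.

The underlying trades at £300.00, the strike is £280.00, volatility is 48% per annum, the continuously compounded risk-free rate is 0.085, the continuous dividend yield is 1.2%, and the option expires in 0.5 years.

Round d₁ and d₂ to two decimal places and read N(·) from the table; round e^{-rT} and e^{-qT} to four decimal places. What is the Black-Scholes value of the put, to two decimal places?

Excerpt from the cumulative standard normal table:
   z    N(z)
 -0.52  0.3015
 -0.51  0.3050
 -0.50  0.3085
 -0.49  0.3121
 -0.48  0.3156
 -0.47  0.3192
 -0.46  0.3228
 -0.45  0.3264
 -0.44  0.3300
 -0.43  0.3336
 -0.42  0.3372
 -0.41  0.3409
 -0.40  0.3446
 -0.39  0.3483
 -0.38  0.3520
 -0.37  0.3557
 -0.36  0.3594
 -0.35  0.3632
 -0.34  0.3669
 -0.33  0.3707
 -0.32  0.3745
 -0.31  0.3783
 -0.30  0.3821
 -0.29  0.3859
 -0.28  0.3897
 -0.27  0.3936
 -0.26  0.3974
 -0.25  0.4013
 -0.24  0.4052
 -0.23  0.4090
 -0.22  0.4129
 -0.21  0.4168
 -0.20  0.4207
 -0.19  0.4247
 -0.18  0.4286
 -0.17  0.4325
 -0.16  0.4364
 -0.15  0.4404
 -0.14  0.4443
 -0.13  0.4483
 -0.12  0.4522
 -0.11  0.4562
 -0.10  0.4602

£25.12

T = 0.5;  σ√T = 0.3394
ln(S/K) + (r − q + σ²/2)T = ln(300/280) + (0.085 − 0.012 + 0.48²/2)·0.5 = 0.0690 + 0.0941 = 0.1631
d₁ = 0.1631 / 0.3394 = 0.4805 → 0.48
d₂ = d₁ − σ√T = 0.4805 − 0.3394 = 0.1411 → 0.14
exp(−qT) = exp(−0.012·0.5) = 0.9940;  exp(−rT) = exp(−0.085·0.5) = 0.9584
N(−d₂) = N(-0.14) = 0.4443;  N(−d₁) = N(-0.48) = 0.3156
P = 280·0.9584·0.4443 − 300·0.9940·0.3156 = 119.2288 − 94.1119 = 25.1169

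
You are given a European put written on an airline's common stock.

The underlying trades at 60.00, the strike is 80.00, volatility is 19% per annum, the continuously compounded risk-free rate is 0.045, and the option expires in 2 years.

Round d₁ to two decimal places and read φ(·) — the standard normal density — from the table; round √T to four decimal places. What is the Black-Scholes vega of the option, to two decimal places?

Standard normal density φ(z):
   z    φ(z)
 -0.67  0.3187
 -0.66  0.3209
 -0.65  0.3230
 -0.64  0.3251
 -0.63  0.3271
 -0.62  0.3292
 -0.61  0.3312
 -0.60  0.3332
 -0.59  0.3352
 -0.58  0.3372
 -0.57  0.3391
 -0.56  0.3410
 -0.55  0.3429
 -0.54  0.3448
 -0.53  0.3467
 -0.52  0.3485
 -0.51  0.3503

T = 2;  σ√T = 0.2687
d₁ = [ln(60/80) + (0.045 + 0.19²/2)·2] / 0.2687 = [-0.2877 + 0.1261] / 0.2687 = -0.6013 which rounds to -0.60
√T = √2 = 1.4142
φ(d₁) = φ(-0.60) = 0.3332
vega = S·φ(d₁)·√T = 60·0.3332·1.4142 = 28.2727

28.27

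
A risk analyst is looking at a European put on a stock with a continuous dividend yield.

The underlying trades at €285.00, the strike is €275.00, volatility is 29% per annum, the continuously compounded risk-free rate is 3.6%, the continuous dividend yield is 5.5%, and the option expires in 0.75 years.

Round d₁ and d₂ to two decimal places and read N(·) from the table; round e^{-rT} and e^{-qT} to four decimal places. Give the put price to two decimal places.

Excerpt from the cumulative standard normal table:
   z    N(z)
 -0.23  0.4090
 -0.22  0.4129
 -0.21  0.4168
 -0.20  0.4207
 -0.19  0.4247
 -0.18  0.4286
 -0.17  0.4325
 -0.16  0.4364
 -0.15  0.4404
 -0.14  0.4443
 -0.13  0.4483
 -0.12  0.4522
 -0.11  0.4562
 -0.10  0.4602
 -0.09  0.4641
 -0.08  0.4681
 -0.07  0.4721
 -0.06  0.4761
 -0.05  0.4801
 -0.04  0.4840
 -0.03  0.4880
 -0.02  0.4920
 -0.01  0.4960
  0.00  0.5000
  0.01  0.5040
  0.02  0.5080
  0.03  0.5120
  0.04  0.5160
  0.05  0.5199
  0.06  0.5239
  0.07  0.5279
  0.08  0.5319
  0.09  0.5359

T = 0.75;  σ√T = 0.2511
d₁ = [ln(285/275) + (0.036 − 0.055 + ½·0.29²)·0.75] / (σ√T) = (0.0357 + 0.0173) / 0.2511 = 0.2111 → 0.21
d₂ = 0.2111 − 0.2511 = -0.0401 → -0.04
exp(−qT) = exp(−0.055·0.75) = 0.9596;  exp(−rT) = exp(−0.036·0.75) = 0.9734
N(−d₂) = N(0.04) = 0.5160;  N(−d₁) = N(-0.21) = 0.4168
P = 275·0.9734·0.5160 − 285·0.9596·0.4168 = 138.1255 − 113.9890 = 24.1365

€24.14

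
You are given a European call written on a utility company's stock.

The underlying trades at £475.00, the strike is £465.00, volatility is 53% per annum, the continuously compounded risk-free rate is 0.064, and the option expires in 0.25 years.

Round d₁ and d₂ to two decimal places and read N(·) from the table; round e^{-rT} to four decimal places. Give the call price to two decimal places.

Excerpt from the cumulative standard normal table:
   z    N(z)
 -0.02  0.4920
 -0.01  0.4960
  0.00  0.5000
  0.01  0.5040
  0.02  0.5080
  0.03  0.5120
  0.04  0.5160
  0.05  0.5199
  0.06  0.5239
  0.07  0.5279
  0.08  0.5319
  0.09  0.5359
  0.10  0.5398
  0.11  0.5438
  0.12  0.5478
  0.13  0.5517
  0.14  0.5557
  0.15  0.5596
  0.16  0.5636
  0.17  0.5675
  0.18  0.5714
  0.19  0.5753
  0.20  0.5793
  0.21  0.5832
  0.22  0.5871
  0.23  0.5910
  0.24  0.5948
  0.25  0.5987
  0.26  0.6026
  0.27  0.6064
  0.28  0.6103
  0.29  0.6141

σ√T = 0.53 × 0.5000 = 0.2650
d₁ = [ln(475/465) + (0.064 + 0.53²/2)·0.25] / 0.2650 = [0.0213 + 0.0511] / 0.2650 = 0.2732 ⇒ 0.27
d₂ = d₁ − σ√T = 0.2732 − 0.2650 = 0.0082 ⇒ 0.01
exp(−rT) = exp(−0.064·0.25) = 0.9841
N(d₁) = N(0.27) = 0.6064;  N(d₂) = N(0.01) = 0.5040
C = 475·0.6064 − 465·0.9841·0.5040 = 288.0400 − 230.6337 = 57.4063

£57.41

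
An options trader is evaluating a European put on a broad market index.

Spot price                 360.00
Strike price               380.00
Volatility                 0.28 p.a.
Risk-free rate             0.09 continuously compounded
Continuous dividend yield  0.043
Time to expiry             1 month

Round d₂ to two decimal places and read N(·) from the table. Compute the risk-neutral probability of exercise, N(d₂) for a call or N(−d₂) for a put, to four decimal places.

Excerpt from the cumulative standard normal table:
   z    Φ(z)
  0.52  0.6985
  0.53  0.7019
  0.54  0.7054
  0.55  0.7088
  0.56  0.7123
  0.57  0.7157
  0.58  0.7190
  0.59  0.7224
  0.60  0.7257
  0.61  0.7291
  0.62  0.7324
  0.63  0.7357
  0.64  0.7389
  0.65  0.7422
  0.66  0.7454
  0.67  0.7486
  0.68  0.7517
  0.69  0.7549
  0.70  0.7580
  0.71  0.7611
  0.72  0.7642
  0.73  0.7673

0.7454

σ√T = 0.28·√0.08333 = 0.0808
d₁ = [ln(360/380) + (0.09 − 0.043 + 0.28²/2)·0.08333] / 0.0808 = [-0.0541 + 0.0072] / 0.0808 = -0.5800 → -0.58
d₂ = d₁ − σ√T = -0.5800 − 0.0808 = -0.6609 → -0.66
Pr(exercise) under Q = N(−d₂) = N(0.66) = 0.7454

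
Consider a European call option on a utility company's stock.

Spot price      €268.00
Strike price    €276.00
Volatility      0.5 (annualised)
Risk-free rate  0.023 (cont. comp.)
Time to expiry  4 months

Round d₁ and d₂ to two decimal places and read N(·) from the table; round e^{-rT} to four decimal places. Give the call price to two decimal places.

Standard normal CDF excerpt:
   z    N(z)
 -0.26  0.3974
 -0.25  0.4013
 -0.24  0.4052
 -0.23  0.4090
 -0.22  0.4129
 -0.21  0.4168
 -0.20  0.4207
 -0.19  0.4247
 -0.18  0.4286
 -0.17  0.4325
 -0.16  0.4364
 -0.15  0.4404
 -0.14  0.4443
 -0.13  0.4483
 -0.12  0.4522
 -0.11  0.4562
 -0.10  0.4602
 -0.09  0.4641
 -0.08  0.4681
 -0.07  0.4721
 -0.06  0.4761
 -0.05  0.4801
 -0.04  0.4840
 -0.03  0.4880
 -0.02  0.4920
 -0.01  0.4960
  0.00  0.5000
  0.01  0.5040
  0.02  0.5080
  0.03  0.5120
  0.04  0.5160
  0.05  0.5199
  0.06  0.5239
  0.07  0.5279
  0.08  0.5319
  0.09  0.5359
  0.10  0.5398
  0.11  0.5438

σ√T = 0.5 × 0.5774 = 0.2887
d₁ = [ln(268/276) + (0.023 + 0.5²/2)·0.3333] / 0.2887 = [-0.0294 + 0.0493] / 0.2887 = 0.0690 → 0.07
d₂ = d₁ − σ√T = 0.0690 − 0.2887 = -0.2197 → -0.22
exp(−rT) = exp(−0.023·0.3333) = 0.9924
N(d₁) = N(0.07) = 0.5279;  N(d₂) = N(-0.22) = 0.4129
C = 268·0.5279 − 276·0.9924·0.4129 = 141.4772 − 113.0943 = 28.3829

€28.38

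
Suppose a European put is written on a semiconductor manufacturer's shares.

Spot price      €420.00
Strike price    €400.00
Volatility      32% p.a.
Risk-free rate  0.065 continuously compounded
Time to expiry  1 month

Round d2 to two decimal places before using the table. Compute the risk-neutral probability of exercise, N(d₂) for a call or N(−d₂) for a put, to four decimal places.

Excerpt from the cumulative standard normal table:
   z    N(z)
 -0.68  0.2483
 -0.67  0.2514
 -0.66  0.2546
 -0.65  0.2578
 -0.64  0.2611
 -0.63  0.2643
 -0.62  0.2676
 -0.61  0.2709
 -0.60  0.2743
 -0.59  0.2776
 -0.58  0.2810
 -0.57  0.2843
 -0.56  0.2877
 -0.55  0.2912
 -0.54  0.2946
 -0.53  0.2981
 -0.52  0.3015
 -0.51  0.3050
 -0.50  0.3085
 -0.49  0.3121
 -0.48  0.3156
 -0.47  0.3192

σ√T = 0.32·√0.08333 = 0.0924
ln(S/K) + (r + σ²/2)T = ln(420/400) + (0.065 + 0.32²/2)·0.08333 = 0.0488 + 0.0097 = 0.0585
d₁ = 0.0585 / 0.0924 = 0.6330 → 0.63
d₂ = d₁ − σ√T = 0.6330 − 0.0924 = 0.5406 → 0.54
Risk-neutral Pr[S_T < K] = N(−d₂) = N(-0.54) = 0.2946

0.2946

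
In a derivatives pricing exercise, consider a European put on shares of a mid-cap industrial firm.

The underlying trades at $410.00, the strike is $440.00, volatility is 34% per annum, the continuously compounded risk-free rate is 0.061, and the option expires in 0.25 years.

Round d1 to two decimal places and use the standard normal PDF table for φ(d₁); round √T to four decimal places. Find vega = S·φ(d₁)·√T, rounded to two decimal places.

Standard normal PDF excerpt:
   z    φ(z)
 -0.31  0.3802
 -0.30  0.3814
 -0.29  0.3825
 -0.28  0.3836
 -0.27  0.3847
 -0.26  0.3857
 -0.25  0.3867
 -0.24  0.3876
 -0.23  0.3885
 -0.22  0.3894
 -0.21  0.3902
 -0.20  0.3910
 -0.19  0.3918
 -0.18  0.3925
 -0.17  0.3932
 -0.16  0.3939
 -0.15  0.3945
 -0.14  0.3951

79.46

T = 0.25;  σ√T = 0.1700
d₁ = [ln(410/440) + (0.061 + 0.34²/2)·0.25] / 0.1700 = [-0.0706 + 0.0297] / 0.1700 = -0.2407 → -0.24
√T = √0.25 = 0.5000
φ(d₁) = φ(-0.24) = 0.3876
vega = S·φ(d₁)·√T = 410·0.3876·0.5000 = 79.4580
(Call and put vega coincide under Black-Scholes.)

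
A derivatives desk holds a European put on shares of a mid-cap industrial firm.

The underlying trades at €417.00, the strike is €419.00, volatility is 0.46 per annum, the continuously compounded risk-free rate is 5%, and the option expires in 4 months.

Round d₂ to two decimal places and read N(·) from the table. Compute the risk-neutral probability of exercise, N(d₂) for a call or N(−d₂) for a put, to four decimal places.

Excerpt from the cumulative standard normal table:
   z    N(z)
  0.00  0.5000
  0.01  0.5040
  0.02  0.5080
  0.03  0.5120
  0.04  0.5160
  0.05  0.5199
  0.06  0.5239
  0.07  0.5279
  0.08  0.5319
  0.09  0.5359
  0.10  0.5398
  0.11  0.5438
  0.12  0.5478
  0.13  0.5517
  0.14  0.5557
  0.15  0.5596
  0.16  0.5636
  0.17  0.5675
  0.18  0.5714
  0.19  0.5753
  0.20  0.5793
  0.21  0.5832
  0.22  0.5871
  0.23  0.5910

0.5359

σ√T = 0.46 × 0.5774 = 0.2656
d₁ = [ln(417/419) + (0.05 + ½·0.46²)·0.3333] / (σ√T) = (-0.0048 + 0.0519) / 0.2656 = 0.1775 → 0.18
d₂ = 0.1775 − 0.2656 = -0.0881 → -0.09
Risk-neutral Pr[S_T < K] = N(−d₂) = N(0.09) = 0.5359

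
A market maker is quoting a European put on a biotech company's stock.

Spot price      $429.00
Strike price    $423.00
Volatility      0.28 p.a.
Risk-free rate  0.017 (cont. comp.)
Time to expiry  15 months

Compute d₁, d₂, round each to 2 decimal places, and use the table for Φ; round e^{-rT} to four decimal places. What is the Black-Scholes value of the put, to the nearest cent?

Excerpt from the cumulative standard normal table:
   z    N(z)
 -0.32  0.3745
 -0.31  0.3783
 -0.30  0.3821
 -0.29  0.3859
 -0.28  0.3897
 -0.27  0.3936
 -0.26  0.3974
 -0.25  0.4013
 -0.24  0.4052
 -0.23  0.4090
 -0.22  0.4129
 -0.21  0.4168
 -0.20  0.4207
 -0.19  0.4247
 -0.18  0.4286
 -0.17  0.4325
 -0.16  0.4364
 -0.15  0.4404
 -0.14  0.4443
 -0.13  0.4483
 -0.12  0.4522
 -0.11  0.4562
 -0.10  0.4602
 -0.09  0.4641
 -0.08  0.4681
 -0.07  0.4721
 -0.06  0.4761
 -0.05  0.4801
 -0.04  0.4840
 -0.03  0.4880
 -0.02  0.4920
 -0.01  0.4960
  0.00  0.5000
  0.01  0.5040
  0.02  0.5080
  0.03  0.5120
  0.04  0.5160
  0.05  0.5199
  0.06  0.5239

σ√T = 0.28·√1.25 = 0.3130
ln(S/K) + (r + σ²/2)T = ln(429/423) + (0.017 + 0.28²/2)·1.25 = 0.0141 + 0.0703 = 0.0843
d₁ = 0.0843 / 0.3130 = 0.2694 → 0.27
d₂ = d₁ − σ√T = 0.2694 − 0.3130 = -0.0437 → -0.04
e^(−rT) = e^(−0.017·1.25) = 0.9790
P = 423·0.9790·N(0.04) − 429·N(-0.27) = 423·0.9790·0.5160 − 429·0.3936 = 213.6844 − 168.8544 = 44.8300

$44.83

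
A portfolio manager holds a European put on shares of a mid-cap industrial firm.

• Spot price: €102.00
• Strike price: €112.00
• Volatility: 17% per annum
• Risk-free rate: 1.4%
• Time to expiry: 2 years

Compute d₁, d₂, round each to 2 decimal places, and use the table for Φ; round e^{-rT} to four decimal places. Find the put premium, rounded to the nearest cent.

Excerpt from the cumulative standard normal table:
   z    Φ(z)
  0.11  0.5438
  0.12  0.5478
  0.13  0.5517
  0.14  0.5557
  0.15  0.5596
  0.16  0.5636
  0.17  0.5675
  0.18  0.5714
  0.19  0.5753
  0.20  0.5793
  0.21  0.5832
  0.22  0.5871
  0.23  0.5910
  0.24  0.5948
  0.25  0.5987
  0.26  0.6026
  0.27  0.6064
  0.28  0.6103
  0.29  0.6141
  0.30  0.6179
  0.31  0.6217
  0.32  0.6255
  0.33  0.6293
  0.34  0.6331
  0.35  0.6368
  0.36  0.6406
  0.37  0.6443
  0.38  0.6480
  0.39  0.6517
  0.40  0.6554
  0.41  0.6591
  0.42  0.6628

T = 2;  σ√T = 0.2404
d₁ = [ln(102/112) + (0.014 + ½·0.17²)·2] / (σ√T) = (-0.0935 + 0.0569) / 0.2404 = -0.1523 which rounds to -0.15
d₂ = -0.1523 − 0.2404 = -0.3928 which rounds to -0.39
e^(−rT) = e^(−0.014·2) = 0.9724
N(−d₂) = N(0.39) = 0.6517;  N(−d₁) = N(0.15) = 0.5596
P = 112·0.9724·0.6517 − 102·0.5596 = 70.9759 − 57.0792 = 13.8967

€13.90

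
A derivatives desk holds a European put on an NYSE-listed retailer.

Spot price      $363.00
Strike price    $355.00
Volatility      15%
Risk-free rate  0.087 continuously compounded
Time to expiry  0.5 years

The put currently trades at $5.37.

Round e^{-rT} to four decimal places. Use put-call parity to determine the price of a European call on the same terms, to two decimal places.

$28.49

exp(−rT) = exp(−0.087·0.5) = 0.9574
Put-call parity: C − P = S − K·e^(−rT) = 363 − 355·0.9574 = 363 − 339.8770 = 23.1230
C = P + (C − P) = 5.37 + (23.1230) = 28.4930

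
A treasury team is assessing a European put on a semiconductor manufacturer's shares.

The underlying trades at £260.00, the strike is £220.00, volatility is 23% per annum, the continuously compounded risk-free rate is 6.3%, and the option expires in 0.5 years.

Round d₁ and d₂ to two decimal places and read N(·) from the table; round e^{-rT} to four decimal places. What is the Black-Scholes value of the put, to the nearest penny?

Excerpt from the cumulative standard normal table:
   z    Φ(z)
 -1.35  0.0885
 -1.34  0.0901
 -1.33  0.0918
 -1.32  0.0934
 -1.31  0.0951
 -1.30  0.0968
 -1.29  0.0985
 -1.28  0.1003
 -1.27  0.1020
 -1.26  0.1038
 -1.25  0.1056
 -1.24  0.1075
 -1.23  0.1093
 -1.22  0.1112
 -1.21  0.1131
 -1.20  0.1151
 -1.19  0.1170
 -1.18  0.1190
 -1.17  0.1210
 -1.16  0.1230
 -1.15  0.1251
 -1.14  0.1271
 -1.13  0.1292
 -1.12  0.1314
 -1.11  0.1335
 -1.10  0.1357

T = 0.5;  σ√T = 0.1626
ln(S/K) + (r + σ²/2)T = ln(260/220) + (0.063 + 0.23²/2)·0.5 = 0.1671 + 0.0447 = 0.2118
d₁ = 0.2118 / 0.1626 = 1.3022 → 1.30
d₂ = d₁ − σ√T = 1.3022 − 0.1626 = 1.1395 → 1.14
exp(−rT) = exp(−0.063·0.5) = 0.9690
P = 220·0.9690·N(-1.14) − 260·N(-1.30) = 220·0.9690·0.1271 − 260·0.0968 = 27.0952 − 25.1680 = 1.9272

£1.93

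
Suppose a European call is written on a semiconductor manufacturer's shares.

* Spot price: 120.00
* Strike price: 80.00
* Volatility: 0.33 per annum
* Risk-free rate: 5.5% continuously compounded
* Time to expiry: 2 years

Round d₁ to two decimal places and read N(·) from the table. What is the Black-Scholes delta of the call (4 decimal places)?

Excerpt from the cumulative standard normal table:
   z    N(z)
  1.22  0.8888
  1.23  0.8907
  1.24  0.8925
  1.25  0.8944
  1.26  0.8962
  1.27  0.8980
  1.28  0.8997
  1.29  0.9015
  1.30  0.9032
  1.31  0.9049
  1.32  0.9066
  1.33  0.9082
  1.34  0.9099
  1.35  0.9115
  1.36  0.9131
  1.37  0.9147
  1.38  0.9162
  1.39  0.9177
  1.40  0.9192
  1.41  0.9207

0.9099

T = 2;  σ√T = 0.4667
d₁ = [ln(120/80) + (0.055 + ½·0.33²)·2] / (σ√T) = (0.4055 + 0.2189) / 0.4667 = 1.3379 ≈ 1.34
N(d₁) = N(1.34) = 0.9099
Δ_call = N(d₁) = 0.9099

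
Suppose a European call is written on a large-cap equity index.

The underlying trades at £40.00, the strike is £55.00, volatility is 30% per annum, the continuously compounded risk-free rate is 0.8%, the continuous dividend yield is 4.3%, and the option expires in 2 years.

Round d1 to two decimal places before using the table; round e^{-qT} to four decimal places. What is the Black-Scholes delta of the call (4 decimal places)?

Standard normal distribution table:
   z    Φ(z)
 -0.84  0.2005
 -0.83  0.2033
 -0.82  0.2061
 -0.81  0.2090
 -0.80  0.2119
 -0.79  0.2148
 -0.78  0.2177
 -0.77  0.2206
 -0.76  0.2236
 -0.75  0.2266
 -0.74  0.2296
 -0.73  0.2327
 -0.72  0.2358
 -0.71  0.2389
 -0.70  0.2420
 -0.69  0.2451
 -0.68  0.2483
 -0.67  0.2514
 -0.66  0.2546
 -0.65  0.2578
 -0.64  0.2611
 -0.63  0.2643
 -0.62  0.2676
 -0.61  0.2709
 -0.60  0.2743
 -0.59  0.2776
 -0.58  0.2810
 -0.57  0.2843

σ√T = 0.3 × 1.4142 = 0.4243
d₁ = [ln(40/55) + (0.008 − 0.043 + 0.3²/2)·2] / 0.4243 = [-0.3185 + 0.0200] / 0.4243 = -0.7035 ⇒ -0.70
N(d₁) = N(-0.70) = 0.2420
Δ_call = e^(−qT)·N(d₁) = 0.9176·0.2420 = 0.2221

0.2221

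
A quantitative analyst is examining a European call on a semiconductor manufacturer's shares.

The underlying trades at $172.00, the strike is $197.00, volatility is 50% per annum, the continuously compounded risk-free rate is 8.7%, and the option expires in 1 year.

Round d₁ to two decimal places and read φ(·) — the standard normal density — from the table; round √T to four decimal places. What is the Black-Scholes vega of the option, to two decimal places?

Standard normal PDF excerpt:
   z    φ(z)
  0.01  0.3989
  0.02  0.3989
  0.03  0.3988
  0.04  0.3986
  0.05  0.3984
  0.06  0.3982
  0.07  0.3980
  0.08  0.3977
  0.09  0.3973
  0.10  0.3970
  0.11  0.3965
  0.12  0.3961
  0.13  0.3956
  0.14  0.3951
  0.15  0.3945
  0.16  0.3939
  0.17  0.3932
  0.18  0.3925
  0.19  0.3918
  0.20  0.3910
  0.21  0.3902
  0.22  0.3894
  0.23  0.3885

67.85

σ√T = 0.5·√1 = 0.5000
d₁ = [ln(172/197) + (0.087 + ½·0.5²)·1] / (σ√T) = (-0.1357 + 0.2120) / 0.5000 = 0.1526 ⇒ 0.15
√T = √1 = 1.0000
φ(d₁) = φ(0.15) = 0.3945
vega = S·φ(d₁)·√T = 172·0.3945·1.0000 = 67.8540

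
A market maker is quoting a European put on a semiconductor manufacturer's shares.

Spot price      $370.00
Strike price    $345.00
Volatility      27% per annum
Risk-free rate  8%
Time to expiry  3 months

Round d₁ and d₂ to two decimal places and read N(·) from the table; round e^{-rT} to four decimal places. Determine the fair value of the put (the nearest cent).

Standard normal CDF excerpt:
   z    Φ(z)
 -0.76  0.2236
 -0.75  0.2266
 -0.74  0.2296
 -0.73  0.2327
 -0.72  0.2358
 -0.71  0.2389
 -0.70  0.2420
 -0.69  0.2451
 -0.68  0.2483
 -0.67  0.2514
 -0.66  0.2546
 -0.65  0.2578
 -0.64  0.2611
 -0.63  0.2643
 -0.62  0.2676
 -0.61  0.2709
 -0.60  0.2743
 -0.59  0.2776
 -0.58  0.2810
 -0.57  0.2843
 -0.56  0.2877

$6.66

σ√T = 0.27·√0.25 = 0.1350
ln(S/K) + (r + σ²/2)T = ln(370/345) + (0.08 + 0.27²/2)·0.25 = 0.0700 + 0.0291 = 0.0991
d₁ = 0.0991 / 0.1350 = 0.7339 which rounds to 0.73
d₂ = d₁ − σ√T = 0.7339 − 0.1350 = 0.5989 which rounds to 0.60
e^(−rT) = e^(−0.08·0.25) = 0.9802
N(−d₂) = N(-0.60) = 0.2743;  N(−d₁) = N(-0.73) = 0.2327
P = 345·0.9802·0.2743 − 370·0.2327 = 92.7598 − 86.0990 = 6.6608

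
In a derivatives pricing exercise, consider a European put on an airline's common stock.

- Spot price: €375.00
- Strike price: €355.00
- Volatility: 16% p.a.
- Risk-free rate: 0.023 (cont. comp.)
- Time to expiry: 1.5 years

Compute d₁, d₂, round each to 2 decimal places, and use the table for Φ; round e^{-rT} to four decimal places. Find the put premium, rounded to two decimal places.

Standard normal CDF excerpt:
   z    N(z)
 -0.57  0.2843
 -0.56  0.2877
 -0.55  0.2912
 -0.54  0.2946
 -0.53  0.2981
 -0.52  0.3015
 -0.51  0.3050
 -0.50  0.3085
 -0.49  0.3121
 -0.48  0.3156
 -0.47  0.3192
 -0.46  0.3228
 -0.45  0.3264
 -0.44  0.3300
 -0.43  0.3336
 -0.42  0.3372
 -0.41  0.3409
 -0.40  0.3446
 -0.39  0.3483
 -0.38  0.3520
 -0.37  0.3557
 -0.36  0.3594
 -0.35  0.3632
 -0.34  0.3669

T = 1.5;  σ√T = 0.1960
ln(S/K) + (r + σ²/2)T = ln(375/355) + (0.023 + 0.16²/2)·1.5 = 0.0548 + 0.0537 = 0.1085
d₁ = 0.1085 / 0.1960 = 0.5537 → 0.55
d₂ = d₁ − σ√T = 0.5537 − 0.1960 = 0.3578 → 0.36
e^(−rT) = e^(−0.023·1.5) = 0.9661
P = 355·0.9661·N(-0.36) − 375·N(-0.55) = 355·0.9661·0.3594 − 375·0.2912 = 123.2618 − 109.2000 = 14.0618

€14.06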